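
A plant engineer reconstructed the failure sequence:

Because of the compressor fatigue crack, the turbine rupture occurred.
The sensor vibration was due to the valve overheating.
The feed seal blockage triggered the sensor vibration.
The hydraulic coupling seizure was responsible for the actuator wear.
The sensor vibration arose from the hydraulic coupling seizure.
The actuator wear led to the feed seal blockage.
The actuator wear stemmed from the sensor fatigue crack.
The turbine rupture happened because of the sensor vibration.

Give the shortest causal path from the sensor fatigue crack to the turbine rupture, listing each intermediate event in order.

the sensor fatigue crack → the actuator wear
the actuator wear → the feed seal blockage
the feed seal blockage → the sensor vibration
the sensor vibration → the turbine rupture
Length: 4 steps.

the sensor fatigue crack → the actuator wear → the feed seal blockage → the sensor vibration → the turbine rupture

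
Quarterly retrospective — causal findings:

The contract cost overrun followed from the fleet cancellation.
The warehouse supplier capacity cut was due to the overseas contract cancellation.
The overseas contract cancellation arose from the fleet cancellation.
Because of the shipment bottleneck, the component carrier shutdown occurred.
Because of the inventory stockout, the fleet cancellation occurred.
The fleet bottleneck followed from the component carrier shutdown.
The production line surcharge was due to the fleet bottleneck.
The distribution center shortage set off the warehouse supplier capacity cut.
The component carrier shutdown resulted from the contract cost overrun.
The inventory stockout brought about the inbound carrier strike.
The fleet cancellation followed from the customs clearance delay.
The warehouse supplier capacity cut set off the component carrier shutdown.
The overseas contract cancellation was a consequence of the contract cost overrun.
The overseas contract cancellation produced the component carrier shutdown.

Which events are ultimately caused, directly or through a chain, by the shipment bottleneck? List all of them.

the component carrier shutdown, the fleet bottleneck, the production line surcharge

Direct effects: the component carrier shutdown.
2 steps out: the fleet bottleneck.
3 steps out: the production line surcharge.
Not reachable from it: the customs clearance delay, the inventory stockout, the fleet cancellation, the contract cost overrun, the distribution center shortage, the inbound carrier strike, the overseas contract cancellation, the warehouse supplier capacity cut.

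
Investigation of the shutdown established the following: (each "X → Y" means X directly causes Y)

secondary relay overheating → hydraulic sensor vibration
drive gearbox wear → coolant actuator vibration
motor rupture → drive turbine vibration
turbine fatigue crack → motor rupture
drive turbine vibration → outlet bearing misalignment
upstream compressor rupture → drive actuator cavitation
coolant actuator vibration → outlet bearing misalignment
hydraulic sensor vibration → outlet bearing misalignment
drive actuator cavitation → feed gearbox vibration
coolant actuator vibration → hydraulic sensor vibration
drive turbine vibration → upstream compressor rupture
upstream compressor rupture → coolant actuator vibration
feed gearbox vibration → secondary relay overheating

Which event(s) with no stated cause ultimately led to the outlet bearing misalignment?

Tracing upstream from the outlet bearing misalignment: the outlet bearing misalignment ← the drive turbine vibration ← the motor rupture ← the turbine fatigue crack.
A separate upstream branch: the outlet bearing misalignment ← the coolant actuator vibration ← the drive gearbox wear.
Each of those chain origins has no stated cause.

the drive gearbox wear, the turbine fatigue crack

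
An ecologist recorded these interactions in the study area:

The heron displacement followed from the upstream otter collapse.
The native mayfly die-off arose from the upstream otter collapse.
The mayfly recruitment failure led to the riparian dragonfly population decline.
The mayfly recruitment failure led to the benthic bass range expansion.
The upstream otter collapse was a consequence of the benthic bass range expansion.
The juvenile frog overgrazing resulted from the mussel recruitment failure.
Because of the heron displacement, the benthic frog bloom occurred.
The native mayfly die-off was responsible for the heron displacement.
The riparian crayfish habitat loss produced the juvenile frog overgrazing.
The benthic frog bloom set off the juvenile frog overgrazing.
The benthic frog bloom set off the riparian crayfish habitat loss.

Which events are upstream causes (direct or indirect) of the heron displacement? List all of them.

Immediate causes of the heron displacement: the upstream otter collapse, the native mayfly die-off.
Further upstream: the mayfly recruitment failure, the benthic bass range expansion.

the benthic bass range expansion, the mayfly recruitment failure, the native mayfly die-off, the upstream otter collapse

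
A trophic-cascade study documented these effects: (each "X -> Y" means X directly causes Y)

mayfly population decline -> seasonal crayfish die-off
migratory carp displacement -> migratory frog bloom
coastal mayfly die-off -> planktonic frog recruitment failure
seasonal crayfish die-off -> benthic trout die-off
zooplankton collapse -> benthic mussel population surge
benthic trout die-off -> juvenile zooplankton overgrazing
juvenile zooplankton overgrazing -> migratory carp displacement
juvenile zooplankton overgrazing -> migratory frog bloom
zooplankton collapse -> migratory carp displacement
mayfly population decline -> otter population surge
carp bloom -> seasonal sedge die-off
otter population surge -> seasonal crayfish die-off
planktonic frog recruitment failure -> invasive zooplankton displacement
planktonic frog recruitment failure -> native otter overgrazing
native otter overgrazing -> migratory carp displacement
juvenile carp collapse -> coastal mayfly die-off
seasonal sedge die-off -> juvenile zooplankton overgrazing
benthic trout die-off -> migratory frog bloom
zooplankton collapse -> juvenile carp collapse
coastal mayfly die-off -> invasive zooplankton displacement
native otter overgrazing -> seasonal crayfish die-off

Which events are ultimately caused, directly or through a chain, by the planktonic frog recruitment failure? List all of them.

the benthic trout die-off, the invasive zooplankton displacement, the juvenile zooplankton overgrazing, the migratory carp displacement, the migratory frog bloom, the native otter overgrazing, the seasonal crayfish die-off

Direct effects: the native otter overgrazing, the invasive zooplankton displacement.
2 steps out: the seasonal crayfish die-off, the migratory carp displacement.
3 steps out: the benthic trout die-off, the migratory frog bloom.
4 steps out: the juvenile zooplankton overgrazing.
Not reachable from it: the mayfly population decline, the zooplankton collapse, the benthic mussel population surge, the juvenile carp collapse, the coastal mayfly die-off, the carp bloom, the otter population surge, the seasonal sedge die-off.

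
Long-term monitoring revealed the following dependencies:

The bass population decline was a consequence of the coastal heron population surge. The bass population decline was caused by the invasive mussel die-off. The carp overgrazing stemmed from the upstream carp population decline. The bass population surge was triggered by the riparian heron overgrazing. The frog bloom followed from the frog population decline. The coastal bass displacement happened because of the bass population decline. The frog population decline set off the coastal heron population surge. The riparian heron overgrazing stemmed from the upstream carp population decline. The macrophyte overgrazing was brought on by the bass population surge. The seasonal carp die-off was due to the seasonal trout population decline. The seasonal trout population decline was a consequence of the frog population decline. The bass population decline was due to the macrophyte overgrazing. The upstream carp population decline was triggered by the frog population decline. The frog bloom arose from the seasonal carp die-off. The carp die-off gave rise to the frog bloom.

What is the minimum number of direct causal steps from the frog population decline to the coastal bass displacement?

3

Shortest chain: the frog population decline → the coastal heron population surge → the bass population decline → the coastal bass displacement.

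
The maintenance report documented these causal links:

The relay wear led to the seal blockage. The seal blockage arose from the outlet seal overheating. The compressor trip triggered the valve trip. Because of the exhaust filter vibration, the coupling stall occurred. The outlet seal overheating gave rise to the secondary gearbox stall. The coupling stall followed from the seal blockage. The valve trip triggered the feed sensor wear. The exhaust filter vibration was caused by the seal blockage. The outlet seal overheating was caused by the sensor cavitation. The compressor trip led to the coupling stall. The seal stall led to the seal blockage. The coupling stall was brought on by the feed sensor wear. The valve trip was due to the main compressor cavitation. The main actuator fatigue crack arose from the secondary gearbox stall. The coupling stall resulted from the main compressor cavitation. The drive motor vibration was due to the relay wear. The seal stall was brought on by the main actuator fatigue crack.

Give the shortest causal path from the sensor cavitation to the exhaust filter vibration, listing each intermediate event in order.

the sensor cavitation → the outlet seal overheating → the seal blockage → the exhaust filter vibration

the sensor cavitation → the outlet seal overheating
the outlet seal overheating → the seal blockage
the seal blockage → the exhaust filter vibration
Length: 3 steps.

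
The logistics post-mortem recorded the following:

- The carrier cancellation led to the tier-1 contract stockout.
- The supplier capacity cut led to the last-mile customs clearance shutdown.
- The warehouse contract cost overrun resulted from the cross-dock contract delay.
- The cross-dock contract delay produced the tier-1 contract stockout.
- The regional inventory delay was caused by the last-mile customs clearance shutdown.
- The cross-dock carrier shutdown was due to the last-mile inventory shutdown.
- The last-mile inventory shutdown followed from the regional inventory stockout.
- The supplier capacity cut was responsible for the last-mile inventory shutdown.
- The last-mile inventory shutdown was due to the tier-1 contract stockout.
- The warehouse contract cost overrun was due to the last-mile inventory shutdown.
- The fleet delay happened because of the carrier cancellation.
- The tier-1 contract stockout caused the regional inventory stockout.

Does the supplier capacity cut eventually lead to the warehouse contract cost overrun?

There is a causal chain: the supplier capacity cut → the last-mile inventory shutdown → the warehouse contract cost overrun.

Yes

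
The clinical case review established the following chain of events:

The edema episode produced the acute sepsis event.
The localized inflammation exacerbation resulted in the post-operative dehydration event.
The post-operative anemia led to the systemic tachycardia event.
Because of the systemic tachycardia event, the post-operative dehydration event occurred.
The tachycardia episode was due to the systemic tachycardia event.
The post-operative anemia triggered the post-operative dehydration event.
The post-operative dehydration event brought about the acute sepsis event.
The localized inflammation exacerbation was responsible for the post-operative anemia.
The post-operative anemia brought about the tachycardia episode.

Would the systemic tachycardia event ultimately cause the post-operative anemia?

The systemic tachycardia event leads to the tachycardia episode, the post-operative dehydration event, the acute sepsis event; the post-operative anemia is not among them.

No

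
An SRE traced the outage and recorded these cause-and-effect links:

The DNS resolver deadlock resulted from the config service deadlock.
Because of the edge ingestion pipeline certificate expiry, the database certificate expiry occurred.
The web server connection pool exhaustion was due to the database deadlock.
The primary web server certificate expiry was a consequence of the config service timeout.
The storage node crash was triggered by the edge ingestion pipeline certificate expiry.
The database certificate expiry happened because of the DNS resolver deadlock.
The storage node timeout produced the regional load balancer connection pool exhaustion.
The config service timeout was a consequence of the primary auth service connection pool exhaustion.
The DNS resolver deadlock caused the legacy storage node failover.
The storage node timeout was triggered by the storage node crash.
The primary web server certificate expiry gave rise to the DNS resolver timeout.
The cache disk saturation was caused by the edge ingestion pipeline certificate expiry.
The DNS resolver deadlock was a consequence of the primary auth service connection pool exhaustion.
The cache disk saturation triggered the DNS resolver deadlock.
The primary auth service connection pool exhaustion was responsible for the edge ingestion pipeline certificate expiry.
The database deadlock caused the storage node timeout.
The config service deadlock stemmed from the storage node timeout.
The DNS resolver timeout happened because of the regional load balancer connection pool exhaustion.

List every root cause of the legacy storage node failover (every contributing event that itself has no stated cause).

the database deadlock, the primary auth service connection pool exhaustion

Tracing upstream from the legacy storage node failover: the legacy storage node failover ← the DNS resolver deadlock ← the config service deadlock ← the storage node timeout ← the database deadlock.
A separate upstream branch: the legacy storage node failover ← the DNS resolver deadlock ← the primary auth service connection pool exhaustion.
Each of those chain origins has no stated cause.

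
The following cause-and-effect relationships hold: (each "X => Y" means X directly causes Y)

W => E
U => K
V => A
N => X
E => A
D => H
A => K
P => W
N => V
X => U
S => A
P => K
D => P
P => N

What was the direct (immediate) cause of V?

N

Upstream contributors include D, P, but only N feeds directly into V.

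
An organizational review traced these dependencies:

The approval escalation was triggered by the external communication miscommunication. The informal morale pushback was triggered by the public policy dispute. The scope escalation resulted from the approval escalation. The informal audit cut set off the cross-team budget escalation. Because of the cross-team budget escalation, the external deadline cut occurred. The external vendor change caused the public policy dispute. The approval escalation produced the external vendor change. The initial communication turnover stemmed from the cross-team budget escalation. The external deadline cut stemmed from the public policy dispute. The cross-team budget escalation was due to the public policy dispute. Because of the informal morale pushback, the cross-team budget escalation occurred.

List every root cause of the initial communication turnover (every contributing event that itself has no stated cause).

Tracing upstream from the initial communication turnover: the initial communication turnover ← the cross-team budget escalation ← the public policy dispute ← the external vendor change ← the approval escalation ← the external communication miscommunication.
A separate upstream branch: the initial communication turnover ← the cross-team budget escalation ← the informal audit cut.
Each of those chain origins has no stated cause.

the external communication miscommunication, the informal audit cut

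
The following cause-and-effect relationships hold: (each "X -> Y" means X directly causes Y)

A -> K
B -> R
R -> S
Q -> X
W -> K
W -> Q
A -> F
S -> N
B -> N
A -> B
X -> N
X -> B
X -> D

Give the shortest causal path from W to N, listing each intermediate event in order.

W → Q
Q → X
X → N
Length: 3 steps.

W → Q → X → N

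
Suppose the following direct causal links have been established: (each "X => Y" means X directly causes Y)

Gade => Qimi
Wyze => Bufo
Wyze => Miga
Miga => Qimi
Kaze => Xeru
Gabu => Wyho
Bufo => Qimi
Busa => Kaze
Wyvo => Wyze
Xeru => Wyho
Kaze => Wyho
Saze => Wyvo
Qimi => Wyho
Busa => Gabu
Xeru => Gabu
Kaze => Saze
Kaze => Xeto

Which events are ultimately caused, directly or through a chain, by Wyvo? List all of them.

Direct effects: Wyze.
2 steps out: Bufo, Miga.
3 steps out: Qimi.
4 steps out: Wyho.
Not reachable from it: Busa, Kaze, Saze, Xeru, Gade, Xeto, Gabu.

Bufo, Miga, Qimi, Wyho, Wyze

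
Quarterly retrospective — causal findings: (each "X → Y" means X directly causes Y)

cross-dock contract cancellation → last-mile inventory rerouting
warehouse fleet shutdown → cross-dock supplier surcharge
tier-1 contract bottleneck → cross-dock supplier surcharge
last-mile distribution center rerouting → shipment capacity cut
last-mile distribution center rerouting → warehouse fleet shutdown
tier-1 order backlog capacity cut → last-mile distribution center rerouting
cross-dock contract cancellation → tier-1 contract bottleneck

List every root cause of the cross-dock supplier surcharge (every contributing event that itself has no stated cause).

the cross-dock contract cancellation, the tier-1 order backlog capacity cut

Tracing upstream from the cross-dock supplier surcharge: the cross-dock supplier surcharge ← the tier-1 contract bottleneck ← the cross-dock contract cancellation.
A separate upstream branch: the cross-dock supplier surcharge ← the warehouse fleet shutdown ← the last-mile distribution center rerouting ← the tier-1 order backlog capacity cut.
Each of those chain origins has no stated cause.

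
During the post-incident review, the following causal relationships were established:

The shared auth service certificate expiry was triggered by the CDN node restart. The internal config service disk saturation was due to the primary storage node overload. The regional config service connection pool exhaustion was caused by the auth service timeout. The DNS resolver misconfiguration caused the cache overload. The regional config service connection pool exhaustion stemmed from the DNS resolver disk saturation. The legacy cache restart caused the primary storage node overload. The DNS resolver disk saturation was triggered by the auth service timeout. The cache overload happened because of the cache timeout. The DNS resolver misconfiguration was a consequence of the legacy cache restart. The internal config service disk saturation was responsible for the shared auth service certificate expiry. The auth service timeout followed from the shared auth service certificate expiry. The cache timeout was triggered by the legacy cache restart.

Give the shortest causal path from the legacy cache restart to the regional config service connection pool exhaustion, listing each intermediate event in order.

the legacy cache restart → the primary storage node overload → the internal config service disk saturation → the shared auth service certificate expiry → the auth service timeout → the regional config service connection pool exhaustion

the legacy cache restart → the primary storage node overload
the primary storage node overload → the internal config service disk saturation
the internal config service disk saturation → the shared auth service certificate expiry
the shared auth service certificate expiry → the auth service timeout
the auth service timeout → the regional config service connection pool exhaustion
Length: 5 steps.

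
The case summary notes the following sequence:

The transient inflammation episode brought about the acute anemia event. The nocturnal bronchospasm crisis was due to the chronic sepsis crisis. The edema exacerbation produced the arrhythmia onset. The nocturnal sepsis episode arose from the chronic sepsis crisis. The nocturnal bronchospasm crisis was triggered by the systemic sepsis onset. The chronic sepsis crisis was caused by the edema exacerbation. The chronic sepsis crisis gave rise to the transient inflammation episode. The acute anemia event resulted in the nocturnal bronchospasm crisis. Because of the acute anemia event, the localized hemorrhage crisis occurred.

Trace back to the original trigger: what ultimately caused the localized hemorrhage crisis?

Tracing upstream from the localized hemorrhage crisis: the localized hemorrhage crisis ← the acute anemia event ← the transient inflammation episode ← the chronic sepsis crisis ← the edema exacerbation.
The edema exacerbation has no stated cause, so it is the root.

the edema exacerbation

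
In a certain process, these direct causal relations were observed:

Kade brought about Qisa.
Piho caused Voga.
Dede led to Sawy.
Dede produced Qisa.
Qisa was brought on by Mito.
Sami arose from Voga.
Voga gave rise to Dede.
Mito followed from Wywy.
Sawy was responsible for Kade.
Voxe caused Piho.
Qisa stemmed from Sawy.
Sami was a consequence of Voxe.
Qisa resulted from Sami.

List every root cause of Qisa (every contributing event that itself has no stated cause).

Tracing upstream from Qisa: Qisa ← Sami ← Voxe.
A separate upstream branch: Qisa ← Mito ← Wywy.
Each of those chain origins has no stated cause.

Voxe, Wywy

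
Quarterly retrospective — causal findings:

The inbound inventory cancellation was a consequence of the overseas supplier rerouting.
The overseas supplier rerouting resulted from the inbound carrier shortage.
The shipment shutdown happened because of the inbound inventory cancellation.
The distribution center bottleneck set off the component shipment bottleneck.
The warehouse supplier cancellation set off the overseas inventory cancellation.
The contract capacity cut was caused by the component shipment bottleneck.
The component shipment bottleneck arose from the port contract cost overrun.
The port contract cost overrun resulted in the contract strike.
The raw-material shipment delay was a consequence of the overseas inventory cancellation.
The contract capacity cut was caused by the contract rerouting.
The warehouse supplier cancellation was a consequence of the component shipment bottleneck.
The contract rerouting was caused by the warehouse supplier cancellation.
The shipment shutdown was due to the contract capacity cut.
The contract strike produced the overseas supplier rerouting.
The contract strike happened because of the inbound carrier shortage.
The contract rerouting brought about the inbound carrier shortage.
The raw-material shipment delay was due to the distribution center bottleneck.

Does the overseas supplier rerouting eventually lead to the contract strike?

No

The overseas supplier rerouting leads to the inbound inventory cancellation, the shipment shutdown; the contract strike is not among them.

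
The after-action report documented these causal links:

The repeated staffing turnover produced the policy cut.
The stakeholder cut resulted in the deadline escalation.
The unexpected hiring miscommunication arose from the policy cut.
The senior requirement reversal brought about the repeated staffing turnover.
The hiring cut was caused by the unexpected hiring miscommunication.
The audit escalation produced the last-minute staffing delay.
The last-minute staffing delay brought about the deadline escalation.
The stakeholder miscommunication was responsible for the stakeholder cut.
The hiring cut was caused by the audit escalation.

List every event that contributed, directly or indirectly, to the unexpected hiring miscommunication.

the policy cut, the repeated staffing turnover, the senior requirement reversal

Immediate cause of the unexpected hiring miscommunication: the policy cut.
Further upstream: the senior requirement reversal, the repeated staffing turnover.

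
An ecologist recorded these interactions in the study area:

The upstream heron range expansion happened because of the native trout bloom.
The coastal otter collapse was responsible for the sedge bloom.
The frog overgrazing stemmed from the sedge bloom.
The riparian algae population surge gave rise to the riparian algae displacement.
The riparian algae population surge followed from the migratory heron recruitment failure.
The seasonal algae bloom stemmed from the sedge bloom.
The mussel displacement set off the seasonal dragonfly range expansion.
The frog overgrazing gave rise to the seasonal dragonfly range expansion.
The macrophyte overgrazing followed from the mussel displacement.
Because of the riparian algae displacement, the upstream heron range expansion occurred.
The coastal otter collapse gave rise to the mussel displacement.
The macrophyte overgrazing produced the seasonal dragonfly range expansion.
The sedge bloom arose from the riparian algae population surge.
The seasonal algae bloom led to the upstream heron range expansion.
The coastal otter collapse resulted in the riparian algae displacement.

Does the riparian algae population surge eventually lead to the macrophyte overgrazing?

The riparian algae population surge leads to the riparian algae displacement, the sedge bloom, the frog overgrazing, the seasonal algae bloom, the upstream heron range expansion, the seasonal dragonfly range expansion; the macrophyte overgrazing is not among them.

No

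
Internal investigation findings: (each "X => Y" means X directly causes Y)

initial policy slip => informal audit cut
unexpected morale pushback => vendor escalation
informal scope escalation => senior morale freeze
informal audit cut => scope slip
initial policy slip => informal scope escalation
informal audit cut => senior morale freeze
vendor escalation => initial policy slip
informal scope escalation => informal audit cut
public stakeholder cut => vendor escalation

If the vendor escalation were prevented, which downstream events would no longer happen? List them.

Downstream of the vendor escalation: the initial policy slip, the informal scope escalation, the informal audit cut, the scope slip, the senior morale freeze.

the informal audit cut, the informal scope escalation, the initial policy slip, the scope slip, the senior morale freeze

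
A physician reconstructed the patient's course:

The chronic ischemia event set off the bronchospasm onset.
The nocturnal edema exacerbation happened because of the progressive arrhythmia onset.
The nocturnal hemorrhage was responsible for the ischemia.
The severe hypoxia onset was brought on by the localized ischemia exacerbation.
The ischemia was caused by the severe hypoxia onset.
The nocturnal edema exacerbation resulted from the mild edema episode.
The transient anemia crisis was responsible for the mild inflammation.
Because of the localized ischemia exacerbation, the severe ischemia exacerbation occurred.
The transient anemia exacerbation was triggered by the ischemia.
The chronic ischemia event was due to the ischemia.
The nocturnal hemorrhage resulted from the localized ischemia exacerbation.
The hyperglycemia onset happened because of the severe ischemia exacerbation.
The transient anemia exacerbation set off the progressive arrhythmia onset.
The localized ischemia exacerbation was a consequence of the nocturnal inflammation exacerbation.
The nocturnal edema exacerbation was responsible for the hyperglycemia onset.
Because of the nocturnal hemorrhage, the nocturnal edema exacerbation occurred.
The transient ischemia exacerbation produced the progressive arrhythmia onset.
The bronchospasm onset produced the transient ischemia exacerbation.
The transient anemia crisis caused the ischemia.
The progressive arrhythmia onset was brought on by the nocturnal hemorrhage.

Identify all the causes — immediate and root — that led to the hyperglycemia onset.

Immediate causes of the hyperglycemia onset: the severe ischemia exacerbation, the nocturnal edema exacerbation.
Further upstream: the nocturnal inflammation exacerbation, the localized ischemia exacerbation, the transient anemia crisis, the nocturnal hemorrhage, the severe hypoxia onset, the ischemia, the chronic ischemia event, the bronchospasm onset, the transient anemia exacerbation, the transient ischemia exacerbation, the progressive arrhythmia onset, the mild edema episode.

the bronchospasm onset, the chronic ischemia event, the ischemia, the localized ischemia exacerbation, the mild edema episode, the nocturnal edema exacerbation, the nocturnal hemorrhage, the nocturnal inflammation exacerbation, the progressive arrhythmia onset, the severe hypoxia onset, the severe ischemia exacerbation, the transient anemia crisis, the transient anemia exacerbation, the transient ischemia exacerbation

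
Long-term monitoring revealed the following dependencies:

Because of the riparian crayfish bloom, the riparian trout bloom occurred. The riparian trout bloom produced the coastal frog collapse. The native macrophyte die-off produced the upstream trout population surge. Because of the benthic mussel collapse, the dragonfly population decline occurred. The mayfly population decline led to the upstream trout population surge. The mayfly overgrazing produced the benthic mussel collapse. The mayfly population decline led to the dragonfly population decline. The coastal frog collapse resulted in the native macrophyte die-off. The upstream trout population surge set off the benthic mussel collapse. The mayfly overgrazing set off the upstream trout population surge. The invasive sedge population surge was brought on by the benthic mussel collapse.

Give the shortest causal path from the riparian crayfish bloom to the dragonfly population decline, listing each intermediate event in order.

the riparian crayfish bloom → the riparian trout bloom
the riparian trout bloom → the coastal frog collapse
the coastal frog collapse → the native macrophyte die-off
the native macrophyte die-off → the upstream trout population surge
the upstream trout population surge → the benthic mussel collapse
the benthic mussel collapse → the dragonfly population decline
Length: 6 steps.

the riparian crayfish bloom → the riparian trout bloom → the coastal frog collapse → the native macrophyte die-off → the upstream trout population surge → the benthic mussel collapse → the dragonfly population decline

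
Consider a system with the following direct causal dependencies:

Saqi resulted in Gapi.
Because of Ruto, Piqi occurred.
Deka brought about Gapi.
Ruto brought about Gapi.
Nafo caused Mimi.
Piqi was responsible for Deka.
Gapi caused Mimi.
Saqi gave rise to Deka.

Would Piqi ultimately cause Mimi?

Yes

There is a causal chain: Piqi → Deka → Gapi → Mimi.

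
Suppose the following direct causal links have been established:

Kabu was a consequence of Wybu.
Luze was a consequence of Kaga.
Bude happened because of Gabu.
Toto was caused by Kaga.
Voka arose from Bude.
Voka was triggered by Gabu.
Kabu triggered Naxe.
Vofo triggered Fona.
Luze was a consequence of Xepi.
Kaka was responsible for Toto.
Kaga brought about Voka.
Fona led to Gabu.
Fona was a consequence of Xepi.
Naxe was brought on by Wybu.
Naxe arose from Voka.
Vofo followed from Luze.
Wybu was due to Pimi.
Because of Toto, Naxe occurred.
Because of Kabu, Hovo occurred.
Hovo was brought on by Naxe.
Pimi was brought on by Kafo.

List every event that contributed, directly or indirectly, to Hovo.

Immediate causes of Hovo: Kabu, Naxe.
Further upstream: Xepi, Kaga, Kafo, Pimi, Luze, Vofo, Kaka, Fona, Toto, Gabu, Bude, Wybu, Voka.

Bude, Fona, Gabu, Kabu, Kafo, Kaga, Kaka, Luze, Naxe, Pimi, Toto, Vofo, Voka, Wybu, Xepi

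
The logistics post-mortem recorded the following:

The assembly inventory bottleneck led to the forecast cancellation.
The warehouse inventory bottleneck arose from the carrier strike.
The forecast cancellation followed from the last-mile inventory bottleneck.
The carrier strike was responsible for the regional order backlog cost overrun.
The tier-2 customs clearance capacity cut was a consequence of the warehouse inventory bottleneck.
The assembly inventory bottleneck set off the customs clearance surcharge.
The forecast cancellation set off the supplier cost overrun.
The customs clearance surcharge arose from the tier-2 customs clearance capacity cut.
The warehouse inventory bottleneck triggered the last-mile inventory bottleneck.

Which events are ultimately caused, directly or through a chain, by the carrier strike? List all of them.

the customs clearance surcharge, the forecast cancellation, the last-mile inventory bottleneck, the regional order backlog cost overrun, the supplier cost overrun, the tier-2 customs clearance capacity cut, the warehouse inventory bottleneck

Direct effects: the warehouse inventory bottleneck, the regional order backlog cost overrun.
2 steps out: the last-mile inventory bottleneck, the tier-2 customs clearance capacity cut.
3 steps out: the forecast cancellation, the customs clearance surcharge.
4 steps out: the supplier cost overrun.
Not reachable from it: the assembly inventory bottleneck.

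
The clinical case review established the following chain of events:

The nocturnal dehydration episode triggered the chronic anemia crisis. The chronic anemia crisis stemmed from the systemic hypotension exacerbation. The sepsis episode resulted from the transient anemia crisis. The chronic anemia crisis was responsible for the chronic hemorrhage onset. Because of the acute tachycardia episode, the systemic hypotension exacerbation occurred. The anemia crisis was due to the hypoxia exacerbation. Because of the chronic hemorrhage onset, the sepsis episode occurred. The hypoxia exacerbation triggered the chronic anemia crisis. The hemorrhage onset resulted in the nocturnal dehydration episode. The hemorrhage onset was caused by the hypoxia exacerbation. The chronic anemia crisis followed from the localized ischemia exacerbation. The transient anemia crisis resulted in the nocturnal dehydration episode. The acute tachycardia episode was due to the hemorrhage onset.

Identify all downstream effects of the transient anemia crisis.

Direct effects: the nocturnal dehydration episode, the sepsis episode.
2 steps out: the chronic anemia crisis.
3 steps out: the chronic hemorrhage onset.
Not reachable from it: the localized ischemia exacerbation, the hypoxia exacerbation, the hemorrhage onset, the acute tachycardia episode, the systemic hypotension exacerbation, the anemia crisis.

the chronic anemia crisis, the chronic hemorrhage onset, the nocturnal dehydration episode, the sepsis episode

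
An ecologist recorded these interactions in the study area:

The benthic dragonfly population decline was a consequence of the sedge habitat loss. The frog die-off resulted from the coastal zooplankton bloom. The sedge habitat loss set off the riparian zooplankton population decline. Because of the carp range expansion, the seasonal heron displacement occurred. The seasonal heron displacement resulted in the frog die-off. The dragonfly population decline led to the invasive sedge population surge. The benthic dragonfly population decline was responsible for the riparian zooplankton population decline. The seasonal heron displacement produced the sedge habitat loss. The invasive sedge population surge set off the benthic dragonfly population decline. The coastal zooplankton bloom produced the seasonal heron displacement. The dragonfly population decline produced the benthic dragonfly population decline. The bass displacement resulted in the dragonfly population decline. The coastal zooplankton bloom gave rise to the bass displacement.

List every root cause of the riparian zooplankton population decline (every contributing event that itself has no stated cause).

the carp range expansion, the coastal zooplankton bloom

Tracing upstream from the riparian zooplankton population decline: the riparian zooplankton population decline ← the sedge habitat loss ← the seasonal heron displacement ← the coastal zooplankton bloom.
A separate upstream branch: the riparian zooplankton population decline ← the sedge habitat loss ← the seasonal heron displacement ← the carp range expansion.
Each of those chain origins has no stated cause.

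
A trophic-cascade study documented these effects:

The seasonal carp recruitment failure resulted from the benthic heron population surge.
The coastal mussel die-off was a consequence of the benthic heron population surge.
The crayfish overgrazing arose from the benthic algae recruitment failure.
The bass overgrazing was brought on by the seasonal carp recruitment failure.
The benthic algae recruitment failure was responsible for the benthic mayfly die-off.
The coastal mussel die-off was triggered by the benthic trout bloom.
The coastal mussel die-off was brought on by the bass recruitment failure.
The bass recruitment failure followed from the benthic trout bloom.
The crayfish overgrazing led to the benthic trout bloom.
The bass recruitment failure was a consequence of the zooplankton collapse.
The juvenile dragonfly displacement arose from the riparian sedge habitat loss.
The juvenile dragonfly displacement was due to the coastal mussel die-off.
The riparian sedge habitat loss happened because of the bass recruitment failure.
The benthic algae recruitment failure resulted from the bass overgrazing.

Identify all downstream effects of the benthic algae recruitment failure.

the bass recruitment failure, the benthic mayfly die-off, the benthic trout bloom, the coastal mussel die-off, the crayfish overgrazing, the juvenile dragonfly displacement, the riparian sedge habitat loss

Direct effects: the crayfish overgrazing, the benthic mayfly die-off.
2 steps out: the benthic trout bloom.
3 steps out: the bass recruitment failure, the coastal mussel die-off.
4 steps out: the riparian sedge habitat loss, the juvenile dragonfly displacement.
Not reachable from it: the benthic heron population surge, the seasonal carp recruitment failure, the zooplankton collapse, the bass overgrazing.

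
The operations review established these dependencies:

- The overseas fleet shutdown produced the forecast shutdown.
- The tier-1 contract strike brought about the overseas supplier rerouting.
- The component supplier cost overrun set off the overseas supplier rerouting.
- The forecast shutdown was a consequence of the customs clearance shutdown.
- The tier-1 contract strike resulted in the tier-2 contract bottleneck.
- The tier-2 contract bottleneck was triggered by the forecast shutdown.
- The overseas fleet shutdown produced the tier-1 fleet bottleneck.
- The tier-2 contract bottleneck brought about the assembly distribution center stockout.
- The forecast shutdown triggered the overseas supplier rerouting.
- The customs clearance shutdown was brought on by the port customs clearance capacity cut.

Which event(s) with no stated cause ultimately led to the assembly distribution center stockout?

Tracing upstream from the assembly distribution center stockout: the assembly distribution center stockout ← the tier-2 contract bottleneck ← the tier-1 contract strike.
A separate upstream branch: the assembly distribution center stockout ← the tier-2 contract bottleneck ← the forecast shutdown ← the customs clearance shutdown ← the port customs clearance capacity cut.
A separate upstream branch: the assembly distribution center stockout ← the tier-2 contract bottleneck ← the forecast shutdown ← the overseas fleet shutdown.
Each of those chain origins has no stated cause.

the overseas fleet shutdown, the port customs clearance capacity cut, the tier-1 contract strike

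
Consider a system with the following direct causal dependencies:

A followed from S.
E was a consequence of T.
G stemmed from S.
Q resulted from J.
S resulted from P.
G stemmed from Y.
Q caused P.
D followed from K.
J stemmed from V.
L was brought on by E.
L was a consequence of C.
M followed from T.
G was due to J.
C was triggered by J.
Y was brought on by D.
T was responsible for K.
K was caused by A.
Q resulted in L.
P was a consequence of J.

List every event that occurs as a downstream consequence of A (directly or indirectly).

Direct effects: K.
2 steps out: D.
3 steps out: Y.
4 steps out: G.
Not reachable from it: T, V, J, Q, P, E, S, C, M, L.

D, G, K, Y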